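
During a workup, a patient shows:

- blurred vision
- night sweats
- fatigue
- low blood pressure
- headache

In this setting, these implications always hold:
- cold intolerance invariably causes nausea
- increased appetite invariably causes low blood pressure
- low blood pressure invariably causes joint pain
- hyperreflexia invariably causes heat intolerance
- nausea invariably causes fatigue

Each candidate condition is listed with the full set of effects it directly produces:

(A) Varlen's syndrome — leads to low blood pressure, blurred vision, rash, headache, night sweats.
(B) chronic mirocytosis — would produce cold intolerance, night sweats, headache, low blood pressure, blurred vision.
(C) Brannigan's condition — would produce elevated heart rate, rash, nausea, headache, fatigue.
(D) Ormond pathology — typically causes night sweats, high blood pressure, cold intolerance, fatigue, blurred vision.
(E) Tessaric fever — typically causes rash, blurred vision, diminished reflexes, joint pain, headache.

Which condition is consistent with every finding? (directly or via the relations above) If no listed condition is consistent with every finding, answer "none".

For each candidate, compare predicted effects to what was observed:
(A) Varlen's syndrome — does not account for fatigue
(B) chronic mirocytosis — accounts for every observation (fatigue through cold intolerance → nausea → fatigue)
(C) Brannigan's condition — blurred vision NO; night sweats NO; fatigue yes; low blood pressure NO; headache yes
(D) Ormond pathology — blurred vision yes; night sweats yes; fatigue yes; low blood pressure NO; headache NO
(E) Tessaric fever — blurred vision yes; night sweats NO; fatigue NO; low blood pressure NO; headache yes
(B) is the only candidate with no mismatches.

B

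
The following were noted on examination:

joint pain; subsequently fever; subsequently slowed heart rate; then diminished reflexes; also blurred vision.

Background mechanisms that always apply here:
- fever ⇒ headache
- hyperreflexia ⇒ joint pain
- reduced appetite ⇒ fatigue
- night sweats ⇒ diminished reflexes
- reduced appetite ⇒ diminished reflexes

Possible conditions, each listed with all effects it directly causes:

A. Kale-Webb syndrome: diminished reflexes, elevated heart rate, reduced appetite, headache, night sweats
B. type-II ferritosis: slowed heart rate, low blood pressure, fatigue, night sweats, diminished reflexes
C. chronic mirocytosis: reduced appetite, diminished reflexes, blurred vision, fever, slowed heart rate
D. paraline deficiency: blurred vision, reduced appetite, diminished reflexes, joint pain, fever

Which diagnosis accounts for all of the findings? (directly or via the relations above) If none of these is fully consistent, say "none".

For each candidate, compare predicted effects to what was observed:
(A) Kale-Webb syndrome — joint pain ✗; fever ✗; slowed heart rate ✗; diminished reflexes ✓; blurred vision ✗
(B) type-II ferritosis — does not account for joint pain, fever, blurred vision
(C) chronic mirocytosis — does not account for joint pain
(D) paraline deficiency — does not account for slowed heart rate
Every candidate fails on at least one observation.

none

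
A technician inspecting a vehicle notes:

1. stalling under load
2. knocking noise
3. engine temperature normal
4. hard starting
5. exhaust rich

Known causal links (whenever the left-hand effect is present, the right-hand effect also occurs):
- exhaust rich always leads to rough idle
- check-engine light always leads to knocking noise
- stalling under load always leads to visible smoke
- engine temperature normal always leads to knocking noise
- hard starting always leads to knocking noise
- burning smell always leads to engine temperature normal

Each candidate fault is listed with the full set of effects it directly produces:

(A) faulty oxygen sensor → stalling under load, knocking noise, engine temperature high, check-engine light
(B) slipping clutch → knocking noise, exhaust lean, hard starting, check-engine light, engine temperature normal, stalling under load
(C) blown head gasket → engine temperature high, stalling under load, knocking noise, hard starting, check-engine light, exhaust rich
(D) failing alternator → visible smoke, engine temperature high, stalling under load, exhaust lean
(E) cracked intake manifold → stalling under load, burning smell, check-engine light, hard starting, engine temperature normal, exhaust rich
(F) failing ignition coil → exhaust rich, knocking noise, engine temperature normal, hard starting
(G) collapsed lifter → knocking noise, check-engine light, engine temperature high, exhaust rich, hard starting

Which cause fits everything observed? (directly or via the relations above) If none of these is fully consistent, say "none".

Checking each candidate against the observations:
(A) faulty oxygen sensor — fails on engine temperature normal, hard starting, exhaust rich (predicts engine temperature high, not engine temperature normal)
(B) slipping clutch — fails on exhaust rich (predicts exhaust lean, not exhaust rich)
(C) blown head gasket — stalling under load match; knocking noise match; engine temperature normal miss; hard starting match; exhaust rich match
(D) failing alternator — stalling under load match; knocking noise miss; engine temperature normal miss; hard starting miss; exhaust rich miss
(E) cracked intake manifold — accounts for every observation (knocking noise via check-engine light → knocking noise)
(F) failing ignition coil — stalling under load miss; knocking noise match; engine temperature normal match; hard starting match; exhaust rich match
(G) collapsed lifter — fails on stalling under load, engine temperature normal (predicts engine temperature high, not engine temperature normal)
(E) is the only candidate with no mismatches.

E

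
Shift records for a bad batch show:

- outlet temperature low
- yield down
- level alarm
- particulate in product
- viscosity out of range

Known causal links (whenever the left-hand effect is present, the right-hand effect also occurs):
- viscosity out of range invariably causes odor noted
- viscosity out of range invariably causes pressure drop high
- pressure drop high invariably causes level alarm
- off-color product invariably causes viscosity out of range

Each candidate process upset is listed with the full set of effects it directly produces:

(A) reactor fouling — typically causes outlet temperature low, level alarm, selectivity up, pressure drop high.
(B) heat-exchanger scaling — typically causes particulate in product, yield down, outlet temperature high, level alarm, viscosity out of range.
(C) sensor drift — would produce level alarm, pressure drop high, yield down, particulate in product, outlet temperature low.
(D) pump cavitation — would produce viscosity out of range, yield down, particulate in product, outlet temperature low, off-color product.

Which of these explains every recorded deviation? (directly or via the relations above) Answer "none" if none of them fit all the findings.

Per-candidate check:
(A) reactor fouling — does not account for yield down, particulate in product, viscosity out of range
(B) heat-exchanger scaling — fails on outlet temperature low (predicts outlet temperature high, not outlet temperature low)
(C) sensor drift — does not account for viscosity out of range
(D) pump cavitation — outlet temperature low +; yield down +; level alarm + (via viscosity out of range → pressure drop high → level alarm); particulate in product +; viscosity out of range +
Only (D) is consistent with every observation.

D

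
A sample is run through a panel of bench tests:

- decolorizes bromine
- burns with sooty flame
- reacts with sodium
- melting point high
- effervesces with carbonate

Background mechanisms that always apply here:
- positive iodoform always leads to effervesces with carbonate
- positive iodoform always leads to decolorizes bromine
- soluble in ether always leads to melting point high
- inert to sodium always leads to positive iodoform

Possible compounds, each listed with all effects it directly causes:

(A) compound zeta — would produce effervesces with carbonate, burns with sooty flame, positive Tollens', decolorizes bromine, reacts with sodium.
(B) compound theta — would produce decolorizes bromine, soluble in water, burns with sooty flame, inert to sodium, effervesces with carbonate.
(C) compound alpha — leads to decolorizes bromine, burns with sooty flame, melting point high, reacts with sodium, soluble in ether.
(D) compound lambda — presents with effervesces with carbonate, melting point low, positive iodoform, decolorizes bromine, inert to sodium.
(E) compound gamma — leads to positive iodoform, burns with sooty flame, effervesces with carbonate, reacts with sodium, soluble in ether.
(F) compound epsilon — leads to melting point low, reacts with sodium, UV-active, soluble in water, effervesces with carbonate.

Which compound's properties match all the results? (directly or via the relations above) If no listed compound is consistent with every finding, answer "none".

E

Testing each hypothesis:
(A) compound zeta — does not account for melting point high
(B) compound theta — decolorizes bromine yes; burns with sooty flame yes; reacts with sodium NO; melting point high NO; effervesces with carbonate yes
(C) compound alpha — does not account for effervesces with carbonate
(D) compound lambda — decolorizes bromine yes; burns with sooty flame NO; reacts with sodium NO; melting point high NO; effervesces with carbonate yes
(E) compound gamma — accounts for every observation (decolorizes bromine via positive iodoform → decolorizes bromine)
(F) compound epsilon — fails on decolorizes bromine, burns with sooty flame, melting point high (predicts melting point low, not melting point high)
(E) alone accounts for all the evidence.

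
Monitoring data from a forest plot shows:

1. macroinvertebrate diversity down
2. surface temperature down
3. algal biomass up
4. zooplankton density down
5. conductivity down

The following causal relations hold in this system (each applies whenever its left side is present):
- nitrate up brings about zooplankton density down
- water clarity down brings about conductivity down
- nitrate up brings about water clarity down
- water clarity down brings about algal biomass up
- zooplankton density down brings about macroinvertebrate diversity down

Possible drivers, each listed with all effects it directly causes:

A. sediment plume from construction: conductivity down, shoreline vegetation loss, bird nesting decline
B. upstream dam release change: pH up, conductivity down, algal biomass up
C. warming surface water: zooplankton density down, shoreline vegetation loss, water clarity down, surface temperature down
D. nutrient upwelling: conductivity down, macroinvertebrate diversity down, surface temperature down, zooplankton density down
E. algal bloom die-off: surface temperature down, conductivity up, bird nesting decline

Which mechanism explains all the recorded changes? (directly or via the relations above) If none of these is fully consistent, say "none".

Per-candidate check:
(A) sediment plume from construction — does not account for macroinvertebrate diversity down, surface temperature down, algal biomass up, zooplankton density down
(B) upstream dam release change — does not account for macroinvertebrate diversity down, surface temperature down, zooplankton density down
(C) warming surface water — accounts for every observation (macroinvertebrate diversity down by zooplankton density down → macroinvertebrate diversity down)
(D) nutrient upwelling — does not account for algal biomass up
(E) algal bloom die-off — macroinvertebrate diversity down NO; surface temperature down yes; algal biomass up NO; zooplankton density down NO; conductivity down NO
Only (C) is consistent with every observation.

C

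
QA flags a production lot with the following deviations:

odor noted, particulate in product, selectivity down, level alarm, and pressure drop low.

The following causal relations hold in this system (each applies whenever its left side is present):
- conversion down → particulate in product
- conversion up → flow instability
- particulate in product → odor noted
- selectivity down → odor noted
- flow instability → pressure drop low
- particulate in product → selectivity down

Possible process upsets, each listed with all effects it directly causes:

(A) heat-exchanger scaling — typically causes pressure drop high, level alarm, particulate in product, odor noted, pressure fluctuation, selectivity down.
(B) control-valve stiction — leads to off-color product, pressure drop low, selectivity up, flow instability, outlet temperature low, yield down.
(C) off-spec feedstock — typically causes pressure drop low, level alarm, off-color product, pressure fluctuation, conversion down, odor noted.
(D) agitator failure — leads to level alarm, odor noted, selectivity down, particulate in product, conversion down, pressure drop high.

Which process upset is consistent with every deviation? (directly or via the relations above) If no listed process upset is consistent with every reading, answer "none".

C

Checking each candidate against the observations:
(A) heat-exchanger scaling — fails on pressure drop low (predicts pressure drop high, not pressure drop low)
(B) control-valve stiction — fails on odor noted, particulate in product, selectivity down, level alarm (predicts selectivity up, not selectivity down)
(C) off-spec feedstock — odor noted +; particulate in product + (by conversion down → particulate in product); selectivity down + (by conversion down → particulate in product → selectivity down); level alarm +; pressure drop low +
(D) agitator failure — odor noted +; particulate in product +; selectivity down +; level alarm +; pressure drop low -
Only (C) is consistent with every observation.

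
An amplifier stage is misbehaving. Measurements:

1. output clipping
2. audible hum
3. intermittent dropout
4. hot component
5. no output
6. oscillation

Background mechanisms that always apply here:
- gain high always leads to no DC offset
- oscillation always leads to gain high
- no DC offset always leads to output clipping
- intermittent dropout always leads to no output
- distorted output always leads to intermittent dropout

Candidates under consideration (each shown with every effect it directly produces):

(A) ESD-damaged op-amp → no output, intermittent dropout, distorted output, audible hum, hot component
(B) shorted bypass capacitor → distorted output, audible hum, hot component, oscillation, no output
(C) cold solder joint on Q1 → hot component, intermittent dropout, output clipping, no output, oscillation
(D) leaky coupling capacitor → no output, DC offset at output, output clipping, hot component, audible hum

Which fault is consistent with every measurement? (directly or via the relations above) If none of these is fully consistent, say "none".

B

For each candidate, compare predicted effects to what was observed:
(A) ESD-damaged op-amp — does not account for output clipping, oscillation
(B) shorted bypass capacitor — output clipping + (through oscillation → gain high → no DC offset → output clipping); audible hum +; intermittent dropout + (through distorted output → intermittent dropout); hot component +; no output +; oscillation +
(C) cold solder joint on Q1 — output clipping +; audible hum -; intermittent dropout +; hot component +; no output +; oscillation +
(D) leaky coupling capacitor — output clipping +; audible hum +; intermittent dropout -; hot component +; no output +; oscillation -
(B) is the only candidate with no mismatches.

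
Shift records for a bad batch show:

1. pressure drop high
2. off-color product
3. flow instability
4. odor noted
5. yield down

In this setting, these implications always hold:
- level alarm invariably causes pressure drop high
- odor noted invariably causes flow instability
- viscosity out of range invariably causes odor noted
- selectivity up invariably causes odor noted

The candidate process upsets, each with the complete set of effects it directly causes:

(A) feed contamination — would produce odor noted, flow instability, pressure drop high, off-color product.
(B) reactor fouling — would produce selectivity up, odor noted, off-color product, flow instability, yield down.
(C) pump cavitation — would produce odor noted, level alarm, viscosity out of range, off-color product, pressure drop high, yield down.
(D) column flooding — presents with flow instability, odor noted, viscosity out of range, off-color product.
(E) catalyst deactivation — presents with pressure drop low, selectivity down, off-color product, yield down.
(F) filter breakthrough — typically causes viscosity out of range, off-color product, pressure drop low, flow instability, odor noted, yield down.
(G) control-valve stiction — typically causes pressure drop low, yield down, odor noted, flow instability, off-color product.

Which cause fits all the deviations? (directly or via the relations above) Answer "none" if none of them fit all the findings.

C

Testing each hypothesis:
(A) feed contamination — pressure drop high ✓; off-color product ✓; flow instability ✓; odor noted ✓; yield down ✗
(B) reactor fouling — pressure drop high ✗; off-color product ✓; flow instability ✓; odor noted ✓; yield down ✓
(C) pump cavitation — pressure drop high ✓; off-color product ✓; flow instability ✓ (via odor noted → flow instability); odor noted ✓; yield down ✓
(D) column flooding — pressure drop high ✗; off-color product ✓; flow instability ✓; odor noted ✓; yield down ✗
(E) catalyst deactivation — pressure drop high ✗; off-color product ✓; flow instability ✗; odor noted ✗; yield down ✓
(F) filter breakthrough — fails on pressure drop high (predicts pressure drop low, not pressure drop high)
(G) control-valve stiction — pressure drop high ✗; off-color product ✓; flow instability ✓; odor noted ✓; yield down ✓
(C) is the only candidate with no mismatches.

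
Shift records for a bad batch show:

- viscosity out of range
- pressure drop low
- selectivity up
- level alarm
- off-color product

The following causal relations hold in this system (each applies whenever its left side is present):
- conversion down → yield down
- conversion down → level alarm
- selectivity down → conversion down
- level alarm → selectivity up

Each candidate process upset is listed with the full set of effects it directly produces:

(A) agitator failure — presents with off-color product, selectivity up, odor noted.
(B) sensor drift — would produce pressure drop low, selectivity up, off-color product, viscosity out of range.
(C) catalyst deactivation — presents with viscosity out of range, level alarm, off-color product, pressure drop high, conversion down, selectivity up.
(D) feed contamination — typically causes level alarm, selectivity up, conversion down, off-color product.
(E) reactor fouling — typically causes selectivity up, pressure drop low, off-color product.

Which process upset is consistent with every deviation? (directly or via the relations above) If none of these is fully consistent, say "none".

Per-candidate check:
(A) agitator failure — viscosity out of range -; pressure drop low -; selectivity up +; level alarm -; off-color product +
(B) sensor drift — viscosity out of range +; pressure drop low +; selectivity up +; level alarm -; off-color product +
(C) catalyst deactivation — viscosity out of range +; pressure drop low -; selectivity up +; level alarm +; off-color product +
(D) feed contamination — viscosity out of range -; pressure drop low -; selectivity up +; level alarm +; off-color product +
(E) reactor fouling — viscosity out of range -; pressure drop low +; selectivity up +; level alarm -; off-color product +
Every candidate fails on at least one observation.

none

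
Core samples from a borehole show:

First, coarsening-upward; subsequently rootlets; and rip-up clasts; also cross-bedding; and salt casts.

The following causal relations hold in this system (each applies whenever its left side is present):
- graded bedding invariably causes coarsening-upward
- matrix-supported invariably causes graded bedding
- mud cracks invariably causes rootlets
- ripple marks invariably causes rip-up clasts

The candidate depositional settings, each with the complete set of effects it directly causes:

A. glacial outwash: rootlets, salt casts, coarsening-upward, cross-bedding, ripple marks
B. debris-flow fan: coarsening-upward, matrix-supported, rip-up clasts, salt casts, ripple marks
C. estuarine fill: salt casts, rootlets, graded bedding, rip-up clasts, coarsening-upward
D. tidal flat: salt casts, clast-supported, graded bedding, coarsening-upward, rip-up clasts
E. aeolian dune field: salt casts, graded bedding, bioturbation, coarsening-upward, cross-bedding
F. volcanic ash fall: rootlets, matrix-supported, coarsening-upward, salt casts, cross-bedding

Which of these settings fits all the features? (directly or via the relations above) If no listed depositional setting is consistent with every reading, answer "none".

A

For each candidate, compare predicted effects to what was observed:
(A) glacial outwash — coarsening-upward yes; rootlets yes; rip-up clasts yes (via ripple marks → rip-up clasts); cross-bedding yes; salt casts yes
(B) debris-flow fan — coarsening-upward yes; rootlets NO; rip-up clasts yes; cross-bedding NO; salt casts yes
(C) estuarine fill — coarsening-upward yes; rootlets yes; rip-up clasts yes; cross-bedding NO; salt casts yes
(D) tidal flat — does not account for rootlets, cross-bedding
(E) aeolian dune field — coarsening-upward yes; rootlets NO; rip-up clasts NO; cross-bedding yes; salt casts yes
(F) volcanic ash fall — coarsening-upward yes; rootlets yes; rip-up clasts NO; cross-bedding yes; salt casts yes
(A) is the only candidate with no mismatches.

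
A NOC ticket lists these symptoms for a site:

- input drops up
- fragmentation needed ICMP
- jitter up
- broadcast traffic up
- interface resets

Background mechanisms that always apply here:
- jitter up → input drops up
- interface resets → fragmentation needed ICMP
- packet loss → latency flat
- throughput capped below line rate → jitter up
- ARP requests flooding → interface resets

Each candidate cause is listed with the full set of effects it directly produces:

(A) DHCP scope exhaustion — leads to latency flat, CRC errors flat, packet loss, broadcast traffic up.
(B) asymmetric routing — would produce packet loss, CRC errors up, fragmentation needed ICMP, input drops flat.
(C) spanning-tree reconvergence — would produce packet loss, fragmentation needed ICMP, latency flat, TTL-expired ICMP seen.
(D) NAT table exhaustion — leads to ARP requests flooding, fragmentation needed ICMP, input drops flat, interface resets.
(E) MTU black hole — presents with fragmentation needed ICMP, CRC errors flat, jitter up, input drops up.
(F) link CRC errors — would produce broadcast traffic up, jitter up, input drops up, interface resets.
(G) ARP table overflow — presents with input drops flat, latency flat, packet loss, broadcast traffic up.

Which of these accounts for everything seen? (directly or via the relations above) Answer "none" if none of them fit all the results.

F

Testing each hypothesis:
(A) DHCP scope exhaustion — does not account for input drops up, fragmentation needed ICMP, jitter up, interface resets
(B) asymmetric routing — input drops up -; fragmentation needed ICMP +; jitter up -; broadcast traffic up -; interface resets -
(C) spanning-tree reconvergence — input drops up -; fragmentation needed ICMP +; jitter up -; broadcast traffic up -; interface resets -
(D) NAT table exhaustion — input drops up -; fragmentation needed ICMP +; jitter up -; broadcast traffic up -; interface resets +
(E) MTU black hole — input drops up +; fragmentation needed ICMP +; jitter up +; broadcast traffic up -; interface resets -
(F) link CRC errors — accounts for every observation (fragmentation needed ICMP through interface resets → fragmentation needed ICMP)
(G) ARP table overflow — fails on input drops up, fragmentation needed ICMP, jitter up, interface resets (predicts input drops flat, not input drops up)
(F) alone accounts for all the evidence.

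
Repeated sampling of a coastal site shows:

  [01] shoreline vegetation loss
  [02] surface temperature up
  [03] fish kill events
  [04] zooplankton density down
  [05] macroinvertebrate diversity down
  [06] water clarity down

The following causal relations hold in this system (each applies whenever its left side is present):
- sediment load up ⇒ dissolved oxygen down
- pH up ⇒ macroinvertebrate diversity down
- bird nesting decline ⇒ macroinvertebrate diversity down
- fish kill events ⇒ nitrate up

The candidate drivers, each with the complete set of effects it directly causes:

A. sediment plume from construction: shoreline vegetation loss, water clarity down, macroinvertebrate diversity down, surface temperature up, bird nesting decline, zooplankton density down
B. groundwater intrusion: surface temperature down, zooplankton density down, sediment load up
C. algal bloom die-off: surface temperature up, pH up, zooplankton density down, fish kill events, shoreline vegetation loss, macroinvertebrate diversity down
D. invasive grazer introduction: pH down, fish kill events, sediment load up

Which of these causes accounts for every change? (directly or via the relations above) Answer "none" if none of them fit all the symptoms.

For each candidate, compare predicted effects to what was observed:
(A) sediment plume from construction — shoreline vegetation loss yes; surface temperature up yes; fish kill events NO; zooplankton density down yes; macroinvertebrate diversity down yes; water clarity down yes
(B) groundwater intrusion — shoreline vegetation loss NO; surface temperature up NO; fish kill events NO; zooplankton density down yes; macroinvertebrate diversity down NO; water clarity down NO
(C) algal bloom die-off — shoreline vegetation loss yes; surface temperature up yes; fish kill events yes; zooplankton density down yes; macroinvertebrate diversity down yes; water clarity down NO
(D) invasive grazer introduction — does not account for shoreline vegetation loss, surface temperature up, zooplankton density down, macroinvertebrate diversity down, water clarity down
No candidate is consistent with all observations.

none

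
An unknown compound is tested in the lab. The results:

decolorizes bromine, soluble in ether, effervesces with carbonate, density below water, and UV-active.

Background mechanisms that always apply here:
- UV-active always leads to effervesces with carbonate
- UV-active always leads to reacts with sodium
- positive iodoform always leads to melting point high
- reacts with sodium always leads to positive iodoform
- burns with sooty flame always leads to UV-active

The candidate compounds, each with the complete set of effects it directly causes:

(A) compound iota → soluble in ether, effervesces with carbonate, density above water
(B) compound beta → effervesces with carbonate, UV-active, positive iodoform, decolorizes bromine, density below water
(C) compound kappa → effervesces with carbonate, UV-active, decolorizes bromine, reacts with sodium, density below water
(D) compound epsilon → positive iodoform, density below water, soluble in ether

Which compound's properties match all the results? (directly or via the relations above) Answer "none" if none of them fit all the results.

For each candidate, compare predicted effects to what was observed:
(A) compound iota — decolorizes bromine NO; soluble in ether yes; effervesces with carbonate yes; density below water NO; UV-active NO
(B) compound beta — decolorizes bromine yes; soluble in ether NO; effervesces with carbonate yes; density below water yes; UV-active yes
(C) compound kappa — does not account for soluble in ether
(D) compound epsilon — does not account for decolorizes bromine, effervesces with carbonate, UV-active
None of the listed candidates fits everything.

none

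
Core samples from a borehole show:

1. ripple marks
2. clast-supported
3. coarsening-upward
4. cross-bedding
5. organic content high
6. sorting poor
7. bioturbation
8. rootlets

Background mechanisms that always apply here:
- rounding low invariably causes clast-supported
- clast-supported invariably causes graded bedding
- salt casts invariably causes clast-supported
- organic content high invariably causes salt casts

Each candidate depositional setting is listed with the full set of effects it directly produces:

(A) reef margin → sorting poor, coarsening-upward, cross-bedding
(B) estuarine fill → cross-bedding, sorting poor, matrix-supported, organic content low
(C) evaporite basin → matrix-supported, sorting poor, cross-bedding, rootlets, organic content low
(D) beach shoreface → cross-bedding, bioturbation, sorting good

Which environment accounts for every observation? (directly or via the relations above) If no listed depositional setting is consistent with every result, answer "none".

For each candidate, compare predicted effects to what was observed:
(A) reef margin — does not account for ripple marks, clast-supported, organic content high, bioturbation, rootlets
(B) estuarine fill — ripple marks miss; clast-supported miss; coarsening-upward miss; cross-bedding match; organic content high miss; sorting poor match; bioturbation miss; rootlets miss
(C) evaporite basin — ripple marks miss; clast-supported miss; coarsening-upward miss; cross-bedding match; organic content high miss; sorting poor match; bioturbation miss; rootlets match
(D) beach shoreface — ripple marks miss; clast-supported miss; coarsening-upward miss; cross-bedding match; organic content high miss; sorting poor miss; bioturbation match; rootlets miss
Every candidate fails on at least one observation.

none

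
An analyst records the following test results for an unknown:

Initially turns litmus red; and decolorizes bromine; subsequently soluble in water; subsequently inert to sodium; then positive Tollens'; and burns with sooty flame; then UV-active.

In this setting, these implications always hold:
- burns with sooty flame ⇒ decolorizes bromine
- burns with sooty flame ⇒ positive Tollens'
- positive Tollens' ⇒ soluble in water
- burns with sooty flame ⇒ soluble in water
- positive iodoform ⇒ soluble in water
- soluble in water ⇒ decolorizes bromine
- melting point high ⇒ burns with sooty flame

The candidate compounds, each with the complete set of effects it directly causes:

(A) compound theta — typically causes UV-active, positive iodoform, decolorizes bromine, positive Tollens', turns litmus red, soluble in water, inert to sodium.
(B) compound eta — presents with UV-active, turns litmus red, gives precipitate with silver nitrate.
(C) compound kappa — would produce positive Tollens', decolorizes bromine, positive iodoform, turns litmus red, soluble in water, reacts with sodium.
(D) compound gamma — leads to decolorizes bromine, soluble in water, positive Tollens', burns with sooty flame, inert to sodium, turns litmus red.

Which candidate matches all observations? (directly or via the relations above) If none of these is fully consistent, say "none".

none

Checking each candidate against the observations:
(A) compound theta — does not account for burns with sooty flame
(B) compound eta — turns litmus red ✓; decolorizes bromine ✗; soluble in water ✗; inert to sodium ✗; positive Tollens' ✗; burns with sooty flame ✗; UV-active ✓
(C) compound kappa — turns litmus red ✓; decolorizes bromine ✓; soluble in water ✓; inert to sodium ✗; positive Tollens' ✓; burns with sooty flame ✗; UV-active ✗
(D) compound gamma — does not account for UV-active
No candidate is consistent with all observations.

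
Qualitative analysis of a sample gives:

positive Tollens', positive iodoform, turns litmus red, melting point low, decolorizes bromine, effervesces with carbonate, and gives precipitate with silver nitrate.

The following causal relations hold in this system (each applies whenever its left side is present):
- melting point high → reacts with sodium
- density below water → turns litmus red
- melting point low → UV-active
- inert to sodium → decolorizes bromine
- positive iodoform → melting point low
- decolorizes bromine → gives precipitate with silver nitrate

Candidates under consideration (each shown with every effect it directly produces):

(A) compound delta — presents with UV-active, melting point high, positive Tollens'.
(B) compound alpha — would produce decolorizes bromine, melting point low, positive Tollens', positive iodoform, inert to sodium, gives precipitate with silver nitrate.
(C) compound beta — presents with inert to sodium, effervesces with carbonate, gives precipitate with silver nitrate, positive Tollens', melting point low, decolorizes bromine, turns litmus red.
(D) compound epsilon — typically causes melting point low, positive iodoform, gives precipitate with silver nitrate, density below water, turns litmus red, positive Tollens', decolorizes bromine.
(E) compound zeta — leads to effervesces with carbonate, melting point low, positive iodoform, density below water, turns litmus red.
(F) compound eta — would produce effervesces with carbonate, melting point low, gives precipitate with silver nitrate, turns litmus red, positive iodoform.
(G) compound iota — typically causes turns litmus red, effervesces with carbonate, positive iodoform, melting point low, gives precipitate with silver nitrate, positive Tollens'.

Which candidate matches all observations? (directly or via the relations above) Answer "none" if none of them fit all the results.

Checking each candidate against the observations:
(A) compound delta — positive Tollens' yes; positive iodoform NO; turns litmus red NO; melting point low NO; decolorizes bromine NO; effervesces with carbonate NO; gives precipitate with silver nitrate NO
(B) compound alpha — does not account for turns litmus red, effervesces with carbonate
(C) compound beta — does not account for positive iodoform
(D) compound epsilon — positive Tollens' yes; positive iodoform yes; turns litmus red yes; melting point low yes; decolorizes bromine yes; effervesces with carbonate NO; gives precipitate with silver nitrate yes
(E) compound zeta — positive Tollens' NO; positive iodoform yes; turns litmus red yes; melting point low yes; decolorizes bromine NO; effervesces with carbonate yes; gives precipitate with silver nitrate NO
(F) compound eta — positive Tollens' NO; positive iodoform yes; turns litmus red yes; melting point low yes; decolorizes bromine NO; effervesces with carbonate yes; gives precipitate with silver nitrate yes
(G) compound iota — does not account for decolorizes bromine
None of the listed candidates fits everything.

none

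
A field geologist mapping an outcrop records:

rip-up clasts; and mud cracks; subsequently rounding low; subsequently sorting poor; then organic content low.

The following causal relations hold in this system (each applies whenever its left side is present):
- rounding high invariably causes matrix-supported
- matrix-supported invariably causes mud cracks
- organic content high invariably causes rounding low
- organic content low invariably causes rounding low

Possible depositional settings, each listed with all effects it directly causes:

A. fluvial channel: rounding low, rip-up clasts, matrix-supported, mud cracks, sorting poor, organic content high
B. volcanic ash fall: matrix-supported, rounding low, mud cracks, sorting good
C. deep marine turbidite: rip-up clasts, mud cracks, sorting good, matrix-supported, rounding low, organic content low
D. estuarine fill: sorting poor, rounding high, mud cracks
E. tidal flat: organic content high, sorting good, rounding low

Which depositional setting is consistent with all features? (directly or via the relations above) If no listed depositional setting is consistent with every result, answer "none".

For each candidate, compare predicted effects to what was observed:
(A) fluvial channel — fails on organic content low (predicts organic content high, not organic content low)
(B) volcanic ash fall — fails on rip-up clasts, sorting poor, organic content low (predicts sorting good, not sorting poor)
(C) deep marine turbidite — fails on sorting poor (predicts sorting good, not sorting poor)
(D) estuarine fill — rip-up clasts ✗; mud cracks ✓; rounding low ✗; sorting poor ✓; organic content low ✗
(E) tidal flat — rip-up clasts ✗; mud cracks ✗; rounding low ✓; sorting poor ✗; organic content low ✗
None of the listed candidates fits everything.

none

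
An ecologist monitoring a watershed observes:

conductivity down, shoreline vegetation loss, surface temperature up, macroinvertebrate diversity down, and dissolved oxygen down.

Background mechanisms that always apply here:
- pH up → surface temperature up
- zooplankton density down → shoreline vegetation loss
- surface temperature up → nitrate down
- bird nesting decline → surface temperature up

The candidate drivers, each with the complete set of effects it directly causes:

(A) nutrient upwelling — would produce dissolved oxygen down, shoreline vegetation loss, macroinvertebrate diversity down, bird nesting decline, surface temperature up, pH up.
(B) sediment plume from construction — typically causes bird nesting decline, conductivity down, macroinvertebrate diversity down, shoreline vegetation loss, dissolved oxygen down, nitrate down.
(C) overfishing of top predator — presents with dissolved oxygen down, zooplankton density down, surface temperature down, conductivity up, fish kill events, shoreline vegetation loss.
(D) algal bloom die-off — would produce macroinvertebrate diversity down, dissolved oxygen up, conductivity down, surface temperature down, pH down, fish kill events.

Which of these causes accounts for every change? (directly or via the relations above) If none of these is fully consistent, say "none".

Per-candidate check:
(A) nutrient upwelling — does not account for conductivity down
(B) sediment plume from construction — conductivity down match; shoreline vegetation loss match; surface temperature up match (via bird nesting decline → surface temperature up); macroinvertebrate diversity down match; dissolved oxygen down match
(C) overfishing of top predator — fails on conductivity down, surface temperature up, macroinvertebrate diversity down (predicts conductivity up, not conductivity down; predicts surface temperature down, not surface temperature up)
(D) algal bloom die-off — conductivity down match; shoreline vegetation loss miss; surface temperature up miss; macroinvertebrate diversity down match; dissolved oxygen down miss
(B) alone accounts for all the evidence.

B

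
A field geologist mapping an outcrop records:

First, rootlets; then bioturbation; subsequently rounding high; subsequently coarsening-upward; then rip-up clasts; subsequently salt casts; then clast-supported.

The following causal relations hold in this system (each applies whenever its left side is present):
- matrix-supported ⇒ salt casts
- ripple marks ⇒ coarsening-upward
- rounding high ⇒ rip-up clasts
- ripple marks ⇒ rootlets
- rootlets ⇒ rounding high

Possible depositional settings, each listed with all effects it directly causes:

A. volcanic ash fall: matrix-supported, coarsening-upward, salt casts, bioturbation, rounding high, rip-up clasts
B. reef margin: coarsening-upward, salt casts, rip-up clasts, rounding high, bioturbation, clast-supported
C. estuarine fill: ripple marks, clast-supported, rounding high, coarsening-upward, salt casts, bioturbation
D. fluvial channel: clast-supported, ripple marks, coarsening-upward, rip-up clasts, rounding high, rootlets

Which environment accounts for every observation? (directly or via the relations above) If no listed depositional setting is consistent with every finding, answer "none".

Testing each hypothesis:
(A) volcanic ash fall — rootlets ✗; bioturbation ✓; rounding high ✓; coarsening-upward ✓; rip-up clasts ✓; salt casts ✓; clast-supported ✗
(B) reef margin — does not account for rootlets
(C) estuarine fill — accounts for every observation (rootlets through ripple marks → rootlets)
(D) fluvial channel — does not account for bioturbation, salt casts
(C) is the only candidate with no mismatches.

C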